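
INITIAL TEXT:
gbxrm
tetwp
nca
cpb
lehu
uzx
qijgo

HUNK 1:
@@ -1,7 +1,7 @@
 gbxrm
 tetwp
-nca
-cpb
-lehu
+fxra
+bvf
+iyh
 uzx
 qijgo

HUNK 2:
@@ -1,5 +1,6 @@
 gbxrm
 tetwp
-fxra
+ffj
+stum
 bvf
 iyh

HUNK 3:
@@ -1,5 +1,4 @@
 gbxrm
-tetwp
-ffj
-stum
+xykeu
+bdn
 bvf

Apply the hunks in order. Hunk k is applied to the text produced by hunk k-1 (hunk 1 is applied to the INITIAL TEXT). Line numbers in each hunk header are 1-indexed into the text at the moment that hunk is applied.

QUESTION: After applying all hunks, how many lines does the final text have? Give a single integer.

Answer: 7

Derivation:
Hunk 1: at line 1 remove [nca,cpb,lehu] add [fxra,bvf,iyh] -> 7 lines: gbxrm tetwp fxra bvf iyh uzx qijgo
Hunk 2: at line 1 remove [fxra] add [ffj,stum] -> 8 lines: gbxrm tetwp ffj stum bvf iyh uzx qijgo
Hunk 3: at line 1 remove [tetwp,ffj,stum] add [xykeu,bdn] -> 7 lines: gbxrm xykeu bdn bvf iyh uzx qijgo
Final line count: 7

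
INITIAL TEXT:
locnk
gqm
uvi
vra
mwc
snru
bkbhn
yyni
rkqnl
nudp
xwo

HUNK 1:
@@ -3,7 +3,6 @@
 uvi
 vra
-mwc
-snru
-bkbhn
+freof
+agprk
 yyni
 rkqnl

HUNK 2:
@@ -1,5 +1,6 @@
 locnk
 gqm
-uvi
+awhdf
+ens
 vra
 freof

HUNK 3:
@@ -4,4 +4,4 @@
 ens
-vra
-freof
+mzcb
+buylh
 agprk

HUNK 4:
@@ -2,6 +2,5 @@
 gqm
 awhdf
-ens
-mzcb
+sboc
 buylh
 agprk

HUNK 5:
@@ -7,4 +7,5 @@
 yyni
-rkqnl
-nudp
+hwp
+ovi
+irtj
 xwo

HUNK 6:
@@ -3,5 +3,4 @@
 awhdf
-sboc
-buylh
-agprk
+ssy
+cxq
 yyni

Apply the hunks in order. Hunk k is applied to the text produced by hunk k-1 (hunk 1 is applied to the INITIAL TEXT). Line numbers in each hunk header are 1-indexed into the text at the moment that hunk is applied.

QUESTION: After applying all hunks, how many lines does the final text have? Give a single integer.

Answer: 10

Derivation:
Hunk 1: at line 3 remove [mwc,snru,bkbhn] add [freof,agprk] -> 10 lines: locnk gqm uvi vra freof agprk yyni rkqnl nudp xwo
Hunk 2: at line 1 remove [uvi] add [awhdf,ens] -> 11 lines: locnk gqm awhdf ens vra freof agprk yyni rkqnl nudp xwo
Hunk 3: at line 4 remove [vra,freof] add [mzcb,buylh] -> 11 lines: locnk gqm awhdf ens mzcb buylh agprk yyni rkqnl nudp xwo
Hunk 4: at line 2 remove [ens,mzcb] add [sboc] -> 10 lines: locnk gqm awhdf sboc buylh agprk yyni rkqnl nudp xwo
Hunk 5: at line 7 remove [rkqnl,nudp] add [hwp,ovi,irtj] -> 11 lines: locnk gqm awhdf sboc buylh agprk yyni hwp ovi irtj xwo
Hunk 6: at line 3 remove [sboc,buylh,agprk] add [ssy,cxq] -> 10 lines: locnk gqm awhdf ssy cxq yyni hwp ovi irtj xwo
Final line count: 10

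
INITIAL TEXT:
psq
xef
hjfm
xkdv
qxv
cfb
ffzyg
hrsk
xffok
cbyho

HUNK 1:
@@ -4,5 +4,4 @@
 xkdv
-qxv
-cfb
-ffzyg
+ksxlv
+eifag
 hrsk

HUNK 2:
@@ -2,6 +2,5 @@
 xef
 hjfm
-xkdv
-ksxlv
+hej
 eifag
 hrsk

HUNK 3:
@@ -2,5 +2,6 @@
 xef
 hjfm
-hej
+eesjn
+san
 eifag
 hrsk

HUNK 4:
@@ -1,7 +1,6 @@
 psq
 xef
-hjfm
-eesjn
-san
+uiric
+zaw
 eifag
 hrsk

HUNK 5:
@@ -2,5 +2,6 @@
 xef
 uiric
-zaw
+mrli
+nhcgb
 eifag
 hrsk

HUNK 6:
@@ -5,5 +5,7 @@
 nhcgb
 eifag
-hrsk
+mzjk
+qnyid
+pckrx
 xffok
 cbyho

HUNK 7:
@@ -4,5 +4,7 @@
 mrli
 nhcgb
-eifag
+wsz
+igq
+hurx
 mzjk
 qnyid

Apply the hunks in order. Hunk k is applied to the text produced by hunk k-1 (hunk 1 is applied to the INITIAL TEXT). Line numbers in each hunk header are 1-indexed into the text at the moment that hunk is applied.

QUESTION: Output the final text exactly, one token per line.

Answer: psq
xef
uiric
mrli
nhcgb
wsz
igq
hurx
mzjk
qnyid
pckrx
xffok
cbyho

Derivation:
Hunk 1: at line 4 remove [qxv,cfb,ffzyg] add [ksxlv,eifag] -> 9 lines: psq xef hjfm xkdv ksxlv eifag hrsk xffok cbyho
Hunk 2: at line 2 remove [xkdv,ksxlv] add [hej] -> 8 lines: psq xef hjfm hej eifag hrsk xffok cbyho
Hunk 3: at line 2 remove [hej] add [eesjn,san] -> 9 lines: psq xef hjfm eesjn san eifag hrsk xffok cbyho
Hunk 4: at line 1 remove [hjfm,eesjn,san] add [uiric,zaw] -> 8 lines: psq xef uiric zaw eifag hrsk xffok cbyho
Hunk 5: at line 2 remove [zaw] add [mrli,nhcgb] -> 9 lines: psq xef uiric mrli nhcgb eifag hrsk xffok cbyho
Hunk 6: at line 5 remove [hrsk] add [mzjk,qnyid,pckrx] -> 11 lines: psq xef uiric mrli nhcgb eifag mzjk qnyid pckrx xffok cbyho
Hunk 7: at line 4 remove [eifag] add [wsz,igq,hurx] -> 13 lines: psq xef uiric mrli nhcgb wsz igq hurx mzjk qnyid pckrx xffok cbyho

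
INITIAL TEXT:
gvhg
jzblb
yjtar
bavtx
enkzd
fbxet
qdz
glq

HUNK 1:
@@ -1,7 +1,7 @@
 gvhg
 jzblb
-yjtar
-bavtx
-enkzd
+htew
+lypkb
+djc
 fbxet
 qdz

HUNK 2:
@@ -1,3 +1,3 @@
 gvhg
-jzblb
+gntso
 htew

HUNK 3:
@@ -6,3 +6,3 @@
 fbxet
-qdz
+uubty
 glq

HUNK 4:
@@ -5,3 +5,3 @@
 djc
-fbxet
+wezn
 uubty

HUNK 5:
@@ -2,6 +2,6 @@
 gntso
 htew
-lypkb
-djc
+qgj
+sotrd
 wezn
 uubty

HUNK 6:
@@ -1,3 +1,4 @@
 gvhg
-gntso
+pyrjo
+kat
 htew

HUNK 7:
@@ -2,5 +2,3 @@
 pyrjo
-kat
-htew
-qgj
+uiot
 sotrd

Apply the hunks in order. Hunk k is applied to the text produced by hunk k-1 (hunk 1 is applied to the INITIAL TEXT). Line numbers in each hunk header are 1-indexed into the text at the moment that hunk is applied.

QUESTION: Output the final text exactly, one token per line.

Answer: gvhg
pyrjo
uiot
sotrd
wezn
uubty
glq

Derivation:
Hunk 1: at line 1 remove [yjtar,bavtx,enkzd] add [htew,lypkb,djc] -> 8 lines: gvhg jzblb htew lypkb djc fbxet qdz glq
Hunk 2: at line 1 remove [jzblb] add [gntso] -> 8 lines: gvhg gntso htew lypkb djc fbxet qdz glq
Hunk 3: at line 6 remove [qdz] add [uubty] -> 8 lines: gvhg gntso htew lypkb djc fbxet uubty glq
Hunk 4: at line 5 remove [fbxet] add [wezn] -> 8 lines: gvhg gntso htew lypkb djc wezn uubty glq
Hunk 5: at line 2 remove [lypkb,djc] add [qgj,sotrd] -> 8 lines: gvhg gntso htew qgj sotrd wezn uubty glq
Hunk 6: at line 1 remove [gntso] add [pyrjo,kat] -> 9 lines: gvhg pyrjo kat htew qgj sotrd wezn uubty glq
Hunk 7: at line 2 remove [kat,htew,qgj] add [uiot] -> 7 lines: gvhg pyrjo uiot sotrd wezn uubty glq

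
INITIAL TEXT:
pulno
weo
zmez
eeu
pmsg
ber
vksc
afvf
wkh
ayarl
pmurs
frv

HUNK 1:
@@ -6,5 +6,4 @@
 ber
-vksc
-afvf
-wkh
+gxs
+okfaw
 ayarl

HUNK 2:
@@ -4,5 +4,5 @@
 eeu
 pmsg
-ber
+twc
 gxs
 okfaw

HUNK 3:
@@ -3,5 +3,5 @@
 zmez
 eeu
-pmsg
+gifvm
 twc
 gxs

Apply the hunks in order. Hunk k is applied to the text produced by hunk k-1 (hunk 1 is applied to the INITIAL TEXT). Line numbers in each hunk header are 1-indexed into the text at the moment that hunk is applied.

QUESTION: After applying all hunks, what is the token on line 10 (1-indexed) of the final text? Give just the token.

Hunk 1: at line 6 remove [vksc,afvf,wkh] add [gxs,okfaw] -> 11 lines: pulno weo zmez eeu pmsg ber gxs okfaw ayarl pmurs frv
Hunk 2: at line 4 remove [ber] add [twc] -> 11 lines: pulno weo zmez eeu pmsg twc gxs okfaw ayarl pmurs frv
Hunk 3: at line 3 remove [pmsg] add [gifvm] -> 11 lines: pulno weo zmez eeu gifvm twc gxs okfaw ayarl pmurs frv
Final line 10: pmurs

Answer: pmurs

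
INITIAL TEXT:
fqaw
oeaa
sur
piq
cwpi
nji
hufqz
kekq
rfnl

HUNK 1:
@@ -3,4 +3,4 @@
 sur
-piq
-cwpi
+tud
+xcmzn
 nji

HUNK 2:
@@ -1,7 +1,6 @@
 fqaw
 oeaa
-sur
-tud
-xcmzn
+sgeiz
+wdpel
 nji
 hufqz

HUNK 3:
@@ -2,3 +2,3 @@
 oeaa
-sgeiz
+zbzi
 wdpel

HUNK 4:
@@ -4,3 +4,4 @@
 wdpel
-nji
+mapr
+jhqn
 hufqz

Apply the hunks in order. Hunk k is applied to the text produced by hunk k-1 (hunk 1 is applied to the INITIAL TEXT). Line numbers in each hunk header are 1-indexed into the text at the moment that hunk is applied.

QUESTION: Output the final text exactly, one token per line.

Hunk 1: at line 3 remove [piq,cwpi] add [tud,xcmzn] -> 9 lines: fqaw oeaa sur tud xcmzn nji hufqz kekq rfnl
Hunk 2: at line 1 remove [sur,tud,xcmzn] add [sgeiz,wdpel] -> 8 lines: fqaw oeaa sgeiz wdpel nji hufqz kekq rfnl
Hunk 3: at line 2 remove [sgeiz] add [zbzi] -> 8 lines: fqaw oeaa zbzi wdpel nji hufqz kekq rfnl
Hunk 4: at line 4 remove [nji] add [mapr,jhqn] -> 9 lines: fqaw oeaa zbzi wdpel mapr jhqn hufqz kekq rfnl

Answer: fqaw
oeaa
zbzi
wdpel
mapr
jhqn
hufqz
kekq
rfnl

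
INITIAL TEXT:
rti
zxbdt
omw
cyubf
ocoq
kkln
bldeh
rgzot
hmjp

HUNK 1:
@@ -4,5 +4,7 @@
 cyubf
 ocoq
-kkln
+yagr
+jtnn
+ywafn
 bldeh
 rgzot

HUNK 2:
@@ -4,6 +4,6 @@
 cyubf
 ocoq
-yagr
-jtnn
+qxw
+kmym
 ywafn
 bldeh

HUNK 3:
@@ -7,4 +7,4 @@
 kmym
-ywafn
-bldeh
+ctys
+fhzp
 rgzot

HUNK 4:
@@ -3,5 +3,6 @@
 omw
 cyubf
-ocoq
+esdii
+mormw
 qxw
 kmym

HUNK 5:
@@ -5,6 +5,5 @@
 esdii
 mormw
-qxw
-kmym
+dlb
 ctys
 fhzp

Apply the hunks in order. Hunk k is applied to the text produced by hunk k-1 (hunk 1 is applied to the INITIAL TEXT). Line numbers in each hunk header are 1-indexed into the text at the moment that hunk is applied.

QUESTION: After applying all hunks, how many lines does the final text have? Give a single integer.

Hunk 1: at line 4 remove [kkln] add [yagr,jtnn,ywafn] -> 11 lines: rti zxbdt omw cyubf ocoq yagr jtnn ywafn bldeh rgzot hmjp
Hunk 2: at line 4 remove [yagr,jtnn] add [qxw,kmym] -> 11 lines: rti zxbdt omw cyubf ocoq qxw kmym ywafn bldeh rgzot hmjp
Hunk 3: at line 7 remove [ywafn,bldeh] add [ctys,fhzp] -> 11 lines: rti zxbdt omw cyubf ocoq qxw kmym ctys fhzp rgzot hmjp
Hunk 4: at line 3 remove [ocoq] add [esdii,mormw] -> 12 lines: rti zxbdt omw cyubf esdii mormw qxw kmym ctys fhzp rgzot hmjp
Hunk 5: at line 5 remove [qxw,kmym] add [dlb] -> 11 lines: rti zxbdt omw cyubf esdii mormw dlb ctys fhzp rgzot hmjp
Final line count: 11

Answer: 11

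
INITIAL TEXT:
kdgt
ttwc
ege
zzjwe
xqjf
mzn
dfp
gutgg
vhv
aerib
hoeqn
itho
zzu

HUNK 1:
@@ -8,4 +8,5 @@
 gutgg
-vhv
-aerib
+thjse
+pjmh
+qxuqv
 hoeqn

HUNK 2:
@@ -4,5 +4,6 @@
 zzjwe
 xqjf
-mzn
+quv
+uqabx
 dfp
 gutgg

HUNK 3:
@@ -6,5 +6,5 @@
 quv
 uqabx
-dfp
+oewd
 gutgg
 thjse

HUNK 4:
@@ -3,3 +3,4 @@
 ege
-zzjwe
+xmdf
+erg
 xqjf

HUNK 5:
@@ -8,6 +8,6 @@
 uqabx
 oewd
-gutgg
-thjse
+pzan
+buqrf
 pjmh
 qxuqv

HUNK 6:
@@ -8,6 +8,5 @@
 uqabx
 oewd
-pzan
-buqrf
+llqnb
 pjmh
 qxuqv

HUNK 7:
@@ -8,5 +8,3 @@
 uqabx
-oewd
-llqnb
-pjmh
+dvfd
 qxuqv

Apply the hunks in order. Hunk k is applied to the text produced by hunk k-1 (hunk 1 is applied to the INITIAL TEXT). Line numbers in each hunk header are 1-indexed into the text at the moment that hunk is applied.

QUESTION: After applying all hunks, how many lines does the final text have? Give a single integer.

Hunk 1: at line 8 remove [vhv,aerib] add [thjse,pjmh,qxuqv] -> 14 lines: kdgt ttwc ege zzjwe xqjf mzn dfp gutgg thjse pjmh qxuqv hoeqn itho zzu
Hunk 2: at line 4 remove [mzn] add [quv,uqabx] -> 15 lines: kdgt ttwc ege zzjwe xqjf quv uqabx dfp gutgg thjse pjmh qxuqv hoeqn itho zzu
Hunk 3: at line 6 remove [dfp] add [oewd] -> 15 lines: kdgt ttwc ege zzjwe xqjf quv uqabx oewd gutgg thjse pjmh qxuqv hoeqn itho zzu
Hunk 4: at line 3 remove [zzjwe] add [xmdf,erg] -> 16 lines: kdgt ttwc ege xmdf erg xqjf quv uqabx oewd gutgg thjse pjmh qxuqv hoeqn itho zzu
Hunk 5: at line 8 remove [gutgg,thjse] add [pzan,buqrf] -> 16 lines: kdgt ttwc ege xmdf erg xqjf quv uqabx oewd pzan buqrf pjmh qxuqv hoeqn itho zzu
Hunk 6: at line 8 remove [pzan,buqrf] add [llqnb] -> 15 lines: kdgt ttwc ege xmdf erg xqjf quv uqabx oewd llqnb pjmh qxuqv hoeqn itho zzu
Hunk 7: at line 8 remove [oewd,llqnb,pjmh] add [dvfd] -> 13 lines: kdgt ttwc ege xmdf erg xqjf quv uqabx dvfd qxuqv hoeqn itho zzu
Final line count: 13

Answer: 13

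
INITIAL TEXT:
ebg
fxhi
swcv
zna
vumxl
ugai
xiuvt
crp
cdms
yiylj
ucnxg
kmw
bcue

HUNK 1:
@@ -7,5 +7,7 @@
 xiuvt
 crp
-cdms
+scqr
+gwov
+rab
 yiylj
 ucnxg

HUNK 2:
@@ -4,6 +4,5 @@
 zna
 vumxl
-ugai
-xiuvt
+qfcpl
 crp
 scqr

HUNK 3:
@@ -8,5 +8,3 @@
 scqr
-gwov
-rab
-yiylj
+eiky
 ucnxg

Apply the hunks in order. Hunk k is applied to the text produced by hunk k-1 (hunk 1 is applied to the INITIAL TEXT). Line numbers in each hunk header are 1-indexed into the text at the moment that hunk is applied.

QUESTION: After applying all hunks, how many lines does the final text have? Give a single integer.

Answer: 12

Derivation:
Hunk 1: at line 7 remove [cdms] add [scqr,gwov,rab] -> 15 lines: ebg fxhi swcv zna vumxl ugai xiuvt crp scqr gwov rab yiylj ucnxg kmw bcue
Hunk 2: at line 4 remove [ugai,xiuvt] add [qfcpl] -> 14 lines: ebg fxhi swcv zna vumxl qfcpl crp scqr gwov rab yiylj ucnxg kmw bcue
Hunk 3: at line 8 remove [gwov,rab,yiylj] add [eiky] -> 12 lines: ebg fxhi swcv zna vumxl qfcpl crp scqr eiky ucnxg kmw bcue
Final line count: 12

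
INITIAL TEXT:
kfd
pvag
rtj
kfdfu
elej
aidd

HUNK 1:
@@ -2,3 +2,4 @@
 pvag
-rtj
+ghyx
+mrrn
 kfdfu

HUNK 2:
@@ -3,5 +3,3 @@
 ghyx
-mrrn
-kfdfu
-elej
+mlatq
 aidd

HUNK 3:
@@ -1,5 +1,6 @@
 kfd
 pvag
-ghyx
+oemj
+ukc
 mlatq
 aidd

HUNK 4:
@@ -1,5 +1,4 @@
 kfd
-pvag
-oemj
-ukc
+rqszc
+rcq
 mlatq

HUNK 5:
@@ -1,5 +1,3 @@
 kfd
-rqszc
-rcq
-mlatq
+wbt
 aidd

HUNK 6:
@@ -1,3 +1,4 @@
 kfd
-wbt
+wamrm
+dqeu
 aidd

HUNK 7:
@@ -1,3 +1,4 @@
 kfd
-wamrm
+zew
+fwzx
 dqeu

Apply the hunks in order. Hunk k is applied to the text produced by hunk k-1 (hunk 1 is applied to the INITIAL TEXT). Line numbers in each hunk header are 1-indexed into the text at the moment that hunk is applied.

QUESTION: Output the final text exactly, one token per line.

Hunk 1: at line 2 remove [rtj] add [ghyx,mrrn] -> 7 lines: kfd pvag ghyx mrrn kfdfu elej aidd
Hunk 2: at line 3 remove [mrrn,kfdfu,elej] add [mlatq] -> 5 lines: kfd pvag ghyx mlatq aidd
Hunk 3: at line 1 remove [ghyx] add [oemj,ukc] -> 6 lines: kfd pvag oemj ukc mlatq aidd
Hunk 4: at line 1 remove [pvag,oemj,ukc] add [rqszc,rcq] -> 5 lines: kfd rqszc rcq mlatq aidd
Hunk 5: at line 1 remove [rqszc,rcq,mlatq] add [wbt] -> 3 lines: kfd wbt aidd
Hunk 6: at line 1 remove [wbt] add [wamrm,dqeu] -> 4 lines: kfd wamrm dqeu aidd
Hunk 7: at line 1 remove [wamrm] add [zew,fwzx] -> 5 lines: kfd zew fwzx dqeu aidd

Answer: kfd
zew
fwzx
dqeu
aidd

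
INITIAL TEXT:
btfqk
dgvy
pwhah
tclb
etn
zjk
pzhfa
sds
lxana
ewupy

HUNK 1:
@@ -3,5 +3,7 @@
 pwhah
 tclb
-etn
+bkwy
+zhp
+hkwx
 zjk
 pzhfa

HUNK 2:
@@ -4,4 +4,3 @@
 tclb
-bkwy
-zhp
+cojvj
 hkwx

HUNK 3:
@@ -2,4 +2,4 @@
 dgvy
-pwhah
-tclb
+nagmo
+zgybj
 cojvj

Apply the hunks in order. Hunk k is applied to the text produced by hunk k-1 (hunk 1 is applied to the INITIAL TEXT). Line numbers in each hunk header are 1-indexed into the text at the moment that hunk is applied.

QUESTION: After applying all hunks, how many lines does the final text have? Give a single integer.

Answer: 11

Derivation:
Hunk 1: at line 3 remove [etn] add [bkwy,zhp,hkwx] -> 12 lines: btfqk dgvy pwhah tclb bkwy zhp hkwx zjk pzhfa sds lxana ewupy
Hunk 2: at line 4 remove [bkwy,zhp] add [cojvj] -> 11 lines: btfqk dgvy pwhah tclb cojvj hkwx zjk pzhfa sds lxana ewupy
Hunk 3: at line 2 remove [pwhah,tclb] add [nagmo,zgybj] -> 11 lines: btfqk dgvy nagmo zgybj cojvj hkwx zjk pzhfa sds lxana ewupy
Final line count: 11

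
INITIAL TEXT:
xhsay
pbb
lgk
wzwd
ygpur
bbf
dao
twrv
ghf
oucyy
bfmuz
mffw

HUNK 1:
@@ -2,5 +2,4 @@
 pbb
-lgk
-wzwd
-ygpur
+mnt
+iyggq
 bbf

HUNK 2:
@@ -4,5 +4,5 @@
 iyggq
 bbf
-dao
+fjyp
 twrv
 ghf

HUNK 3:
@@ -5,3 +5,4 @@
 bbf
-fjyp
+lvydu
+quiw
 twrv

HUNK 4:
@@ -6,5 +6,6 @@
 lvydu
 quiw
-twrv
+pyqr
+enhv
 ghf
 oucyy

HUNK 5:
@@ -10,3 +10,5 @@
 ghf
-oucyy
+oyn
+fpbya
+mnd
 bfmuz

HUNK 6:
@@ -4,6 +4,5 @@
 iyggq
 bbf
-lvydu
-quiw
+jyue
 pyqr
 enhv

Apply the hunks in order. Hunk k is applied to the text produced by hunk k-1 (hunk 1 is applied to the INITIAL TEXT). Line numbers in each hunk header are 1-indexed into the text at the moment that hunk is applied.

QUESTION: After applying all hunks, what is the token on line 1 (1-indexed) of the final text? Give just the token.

Answer: xhsay

Derivation:
Hunk 1: at line 2 remove [lgk,wzwd,ygpur] add [mnt,iyggq] -> 11 lines: xhsay pbb mnt iyggq bbf dao twrv ghf oucyy bfmuz mffw
Hunk 2: at line 4 remove [dao] add [fjyp] -> 11 lines: xhsay pbb mnt iyggq bbf fjyp twrv ghf oucyy bfmuz mffw
Hunk 3: at line 5 remove [fjyp] add [lvydu,quiw] -> 12 lines: xhsay pbb mnt iyggq bbf lvydu quiw twrv ghf oucyy bfmuz mffw
Hunk 4: at line 6 remove [twrv] add [pyqr,enhv] -> 13 lines: xhsay pbb mnt iyggq bbf lvydu quiw pyqr enhv ghf oucyy bfmuz mffw
Hunk 5: at line 10 remove [oucyy] add [oyn,fpbya,mnd] -> 15 lines: xhsay pbb mnt iyggq bbf lvydu quiw pyqr enhv ghf oyn fpbya mnd bfmuz mffw
Hunk 6: at line 4 remove [lvydu,quiw] add [jyue] -> 14 lines: xhsay pbb mnt iyggq bbf jyue pyqr enhv ghf oyn fpbya mnd bfmuz mffw
Final line 1: xhsay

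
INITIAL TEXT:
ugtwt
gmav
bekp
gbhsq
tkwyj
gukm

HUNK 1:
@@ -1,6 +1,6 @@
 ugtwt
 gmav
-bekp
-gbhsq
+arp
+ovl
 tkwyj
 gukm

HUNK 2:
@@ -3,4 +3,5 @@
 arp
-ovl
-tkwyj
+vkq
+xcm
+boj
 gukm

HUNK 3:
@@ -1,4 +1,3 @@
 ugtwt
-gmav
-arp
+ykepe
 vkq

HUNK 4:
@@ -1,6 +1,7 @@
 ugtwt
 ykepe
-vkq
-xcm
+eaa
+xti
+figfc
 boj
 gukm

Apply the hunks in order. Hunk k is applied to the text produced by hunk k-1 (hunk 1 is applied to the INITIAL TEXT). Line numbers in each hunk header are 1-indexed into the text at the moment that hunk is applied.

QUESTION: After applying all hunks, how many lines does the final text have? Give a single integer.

Answer: 7

Derivation:
Hunk 1: at line 1 remove [bekp,gbhsq] add [arp,ovl] -> 6 lines: ugtwt gmav arp ovl tkwyj gukm
Hunk 2: at line 3 remove [ovl,tkwyj] add [vkq,xcm,boj] -> 7 lines: ugtwt gmav arp vkq xcm boj gukm
Hunk 3: at line 1 remove [gmav,arp] add [ykepe] -> 6 lines: ugtwt ykepe vkq xcm boj gukm
Hunk 4: at line 1 remove [vkq,xcm] add [eaa,xti,figfc] -> 7 lines: ugtwt ykepe eaa xti figfc boj gukm
Final line count: 7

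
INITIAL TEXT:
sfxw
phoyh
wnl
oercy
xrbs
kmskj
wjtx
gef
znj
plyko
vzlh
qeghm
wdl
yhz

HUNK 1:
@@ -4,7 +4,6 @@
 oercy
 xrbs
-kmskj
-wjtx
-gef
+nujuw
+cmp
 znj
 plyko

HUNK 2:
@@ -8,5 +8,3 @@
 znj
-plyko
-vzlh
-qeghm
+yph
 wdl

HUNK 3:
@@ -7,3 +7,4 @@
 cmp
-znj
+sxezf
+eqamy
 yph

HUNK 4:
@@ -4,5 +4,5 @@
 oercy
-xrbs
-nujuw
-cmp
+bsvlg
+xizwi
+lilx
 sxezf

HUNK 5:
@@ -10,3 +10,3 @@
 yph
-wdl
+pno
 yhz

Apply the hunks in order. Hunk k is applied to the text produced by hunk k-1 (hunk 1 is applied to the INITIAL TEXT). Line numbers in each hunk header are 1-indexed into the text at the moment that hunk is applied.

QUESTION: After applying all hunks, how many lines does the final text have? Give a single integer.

Answer: 12

Derivation:
Hunk 1: at line 4 remove [kmskj,wjtx,gef] add [nujuw,cmp] -> 13 lines: sfxw phoyh wnl oercy xrbs nujuw cmp znj plyko vzlh qeghm wdl yhz
Hunk 2: at line 8 remove [plyko,vzlh,qeghm] add [yph] -> 11 lines: sfxw phoyh wnl oercy xrbs nujuw cmp znj yph wdl yhz
Hunk 3: at line 7 remove [znj] add [sxezf,eqamy] -> 12 lines: sfxw phoyh wnl oercy xrbs nujuw cmp sxezf eqamy yph wdl yhz
Hunk 4: at line 4 remove [xrbs,nujuw,cmp] add [bsvlg,xizwi,lilx] -> 12 lines: sfxw phoyh wnl oercy bsvlg xizwi lilx sxezf eqamy yph wdl yhz
Hunk 5: at line 10 remove [wdl] add [pno] -> 12 lines: sfxw phoyh wnl oercy bsvlg xizwi lilx sxezf eqamy yph pno yhz
Final line count: 12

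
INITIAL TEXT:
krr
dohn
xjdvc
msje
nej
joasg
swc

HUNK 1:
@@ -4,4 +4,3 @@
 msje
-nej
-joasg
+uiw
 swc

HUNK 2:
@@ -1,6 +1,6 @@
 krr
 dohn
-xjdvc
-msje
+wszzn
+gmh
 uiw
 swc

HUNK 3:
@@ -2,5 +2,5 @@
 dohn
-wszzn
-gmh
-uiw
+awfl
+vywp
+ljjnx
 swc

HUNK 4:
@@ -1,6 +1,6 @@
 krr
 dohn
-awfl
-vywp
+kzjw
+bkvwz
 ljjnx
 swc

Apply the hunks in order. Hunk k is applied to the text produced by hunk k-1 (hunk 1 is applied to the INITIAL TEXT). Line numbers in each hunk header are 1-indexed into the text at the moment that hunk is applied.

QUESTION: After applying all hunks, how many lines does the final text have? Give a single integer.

Answer: 6

Derivation:
Hunk 1: at line 4 remove [nej,joasg] add [uiw] -> 6 lines: krr dohn xjdvc msje uiw swc
Hunk 2: at line 1 remove [xjdvc,msje] add [wszzn,gmh] -> 6 lines: krr dohn wszzn gmh uiw swc
Hunk 3: at line 2 remove [wszzn,gmh,uiw] add [awfl,vywp,ljjnx] -> 6 lines: krr dohn awfl vywp ljjnx swc
Hunk 4: at line 1 remove [awfl,vywp] add [kzjw,bkvwz] -> 6 lines: krr dohn kzjw bkvwz ljjnx swc
Final line count: 6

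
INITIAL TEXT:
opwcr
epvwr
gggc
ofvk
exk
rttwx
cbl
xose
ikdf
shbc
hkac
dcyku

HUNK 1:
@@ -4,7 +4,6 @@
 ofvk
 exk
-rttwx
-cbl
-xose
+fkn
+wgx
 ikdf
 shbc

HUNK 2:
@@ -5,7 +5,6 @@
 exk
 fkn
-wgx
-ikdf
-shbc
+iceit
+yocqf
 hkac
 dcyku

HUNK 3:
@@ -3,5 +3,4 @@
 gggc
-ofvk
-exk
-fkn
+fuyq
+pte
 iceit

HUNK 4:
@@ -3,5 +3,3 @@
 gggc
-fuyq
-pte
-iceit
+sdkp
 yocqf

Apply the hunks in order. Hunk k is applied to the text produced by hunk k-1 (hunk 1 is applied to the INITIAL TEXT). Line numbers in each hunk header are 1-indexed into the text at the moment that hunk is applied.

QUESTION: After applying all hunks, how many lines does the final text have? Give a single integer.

Hunk 1: at line 4 remove [rttwx,cbl,xose] add [fkn,wgx] -> 11 lines: opwcr epvwr gggc ofvk exk fkn wgx ikdf shbc hkac dcyku
Hunk 2: at line 5 remove [wgx,ikdf,shbc] add [iceit,yocqf] -> 10 lines: opwcr epvwr gggc ofvk exk fkn iceit yocqf hkac dcyku
Hunk 3: at line 3 remove [ofvk,exk,fkn] add [fuyq,pte] -> 9 lines: opwcr epvwr gggc fuyq pte iceit yocqf hkac dcyku
Hunk 4: at line 3 remove [fuyq,pte,iceit] add [sdkp] -> 7 lines: opwcr epvwr gggc sdkp yocqf hkac dcyku
Final line count: 7

Answer: 7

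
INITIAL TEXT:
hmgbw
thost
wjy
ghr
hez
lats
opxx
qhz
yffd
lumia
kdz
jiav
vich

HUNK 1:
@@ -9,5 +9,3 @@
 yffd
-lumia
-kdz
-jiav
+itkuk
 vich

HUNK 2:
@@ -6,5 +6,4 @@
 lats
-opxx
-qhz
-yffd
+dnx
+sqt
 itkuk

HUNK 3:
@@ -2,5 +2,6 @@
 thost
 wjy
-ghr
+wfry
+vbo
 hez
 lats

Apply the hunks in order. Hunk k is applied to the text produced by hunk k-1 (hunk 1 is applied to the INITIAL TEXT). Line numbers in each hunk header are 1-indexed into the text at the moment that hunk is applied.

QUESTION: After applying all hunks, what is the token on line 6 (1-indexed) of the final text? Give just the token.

Hunk 1: at line 9 remove [lumia,kdz,jiav] add [itkuk] -> 11 lines: hmgbw thost wjy ghr hez lats opxx qhz yffd itkuk vich
Hunk 2: at line 6 remove [opxx,qhz,yffd] add [dnx,sqt] -> 10 lines: hmgbw thost wjy ghr hez lats dnx sqt itkuk vich
Hunk 3: at line 2 remove [ghr] add [wfry,vbo] -> 11 lines: hmgbw thost wjy wfry vbo hez lats dnx sqt itkuk vich
Final line 6: hez

Answer: hez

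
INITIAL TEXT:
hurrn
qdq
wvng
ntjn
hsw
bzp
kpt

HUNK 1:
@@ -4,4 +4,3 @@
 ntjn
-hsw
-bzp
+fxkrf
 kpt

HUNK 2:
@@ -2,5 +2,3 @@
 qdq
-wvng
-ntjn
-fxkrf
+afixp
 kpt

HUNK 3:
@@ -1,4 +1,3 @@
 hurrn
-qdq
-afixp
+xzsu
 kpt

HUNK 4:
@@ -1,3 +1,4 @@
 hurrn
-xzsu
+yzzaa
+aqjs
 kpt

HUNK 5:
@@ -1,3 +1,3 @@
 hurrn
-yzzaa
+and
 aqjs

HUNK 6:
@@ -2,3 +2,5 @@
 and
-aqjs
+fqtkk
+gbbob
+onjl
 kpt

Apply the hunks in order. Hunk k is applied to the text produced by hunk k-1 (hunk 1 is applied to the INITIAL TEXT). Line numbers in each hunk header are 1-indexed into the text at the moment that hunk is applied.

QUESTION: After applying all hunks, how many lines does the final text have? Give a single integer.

Answer: 6

Derivation:
Hunk 1: at line 4 remove [hsw,bzp] add [fxkrf] -> 6 lines: hurrn qdq wvng ntjn fxkrf kpt
Hunk 2: at line 2 remove [wvng,ntjn,fxkrf] add [afixp] -> 4 lines: hurrn qdq afixp kpt
Hunk 3: at line 1 remove [qdq,afixp] add [xzsu] -> 3 lines: hurrn xzsu kpt
Hunk 4: at line 1 remove [xzsu] add [yzzaa,aqjs] -> 4 lines: hurrn yzzaa aqjs kpt
Hunk 5: at line 1 remove [yzzaa] add [and] -> 4 lines: hurrn and aqjs kpt
Hunk 6: at line 2 remove [aqjs] add [fqtkk,gbbob,onjl] -> 6 lines: hurrn and fqtkk gbbob onjl kpt
Final line count: 6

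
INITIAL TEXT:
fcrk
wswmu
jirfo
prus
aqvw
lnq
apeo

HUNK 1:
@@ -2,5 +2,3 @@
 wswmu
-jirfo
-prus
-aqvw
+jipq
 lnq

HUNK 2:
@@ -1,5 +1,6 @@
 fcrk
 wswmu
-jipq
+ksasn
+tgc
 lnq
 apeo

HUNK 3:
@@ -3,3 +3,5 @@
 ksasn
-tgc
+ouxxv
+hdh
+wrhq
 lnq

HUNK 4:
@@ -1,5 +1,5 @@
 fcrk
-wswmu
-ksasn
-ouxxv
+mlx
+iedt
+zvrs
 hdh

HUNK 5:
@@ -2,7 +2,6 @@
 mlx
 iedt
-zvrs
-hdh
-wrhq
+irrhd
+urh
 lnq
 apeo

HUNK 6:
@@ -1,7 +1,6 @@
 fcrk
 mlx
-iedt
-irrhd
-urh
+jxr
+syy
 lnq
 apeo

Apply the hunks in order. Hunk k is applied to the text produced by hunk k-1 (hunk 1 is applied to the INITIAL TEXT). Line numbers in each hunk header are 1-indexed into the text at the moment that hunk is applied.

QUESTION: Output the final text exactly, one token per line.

Hunk 1: at line 2 remove [jirfo,prus,aqvw] add [jipq] -> 5 lines: fcrk wswmu jipq lnq apeo
Hunk 2: at line 1 remove [jipq] add [ksasn,tgc] -> 6 lines: fcrk wswmu ksasn tgc lnq apeo
Hunk 3: at line 3 remove [tgc] add [ouxxv,hdh,wrhq] -> 8 lines: fcrk wswmu ksasn ouxxv hdh wrhq lnq apeo
Hunk 4: at line 1 remove [wswmu,ksasn,ouxxv] add [mlx,iedt,zvrs] -> 8 lines: fcrk mlx iedt zvrs hdh wrhq lnq apeo
Hunk 5: at line 2 remove [zvrs,hdh,wrhq] add [irrhd,urh] -> 7 lines: fcrk mlx iedt irrhd urh lnq apeo
Hunk 6: at line 1 remove [iedt,irrhd,urh] add [jxr,syy] -> 6 lines: fcrk mlx jxr syy lnq apeo

Answer: fcrk
mlx
jxr
syy
lnq
apeo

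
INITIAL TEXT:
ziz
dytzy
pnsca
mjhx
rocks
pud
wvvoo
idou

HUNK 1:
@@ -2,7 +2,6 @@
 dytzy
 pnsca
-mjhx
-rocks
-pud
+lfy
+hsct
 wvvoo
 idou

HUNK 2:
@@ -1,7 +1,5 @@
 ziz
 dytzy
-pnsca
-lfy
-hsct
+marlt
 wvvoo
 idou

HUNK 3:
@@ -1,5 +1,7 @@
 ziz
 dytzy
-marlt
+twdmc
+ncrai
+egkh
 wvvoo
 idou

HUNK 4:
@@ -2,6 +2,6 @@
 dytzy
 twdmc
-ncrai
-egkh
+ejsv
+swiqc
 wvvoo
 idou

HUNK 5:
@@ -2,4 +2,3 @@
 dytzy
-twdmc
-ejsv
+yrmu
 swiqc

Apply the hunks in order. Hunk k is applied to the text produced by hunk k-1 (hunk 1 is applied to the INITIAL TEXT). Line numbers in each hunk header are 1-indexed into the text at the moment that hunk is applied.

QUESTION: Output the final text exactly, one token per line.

Answer: ziz
dytzy
yrmu
swiqc
wvvoo
idou

Derivation:
Hunk 1: at line 2 remove [mjhx,rocks,pud] add [lfy,hsct] -> 7 lines: ziz dytzy pnsca lfy hsct wvvoo idou
Hunk 2: at line 1 remove [pnsca,lfy,hsct] add [marlt] -> 5 lines: ziz dytzy marlt wvvoo idou
Hunk 3: at line 1 remove [marlt] add [twdmc,ncrai,egkh] -> 7 lines: ziz dytzy twdmc ncrai egkh wvvoo idou
Hunk 4: at line 2 remove [ncrai,egkh] add [ejsv,swiqc] -> 7 lines: ziz dytzy twdmc ejsv swiqc wvvoo idou
Hunk 5: at line 2 remove [twdmc,ejsv] add [yrmu] -> 6 lines: ziz dytzy yrmu swiqc wvvoo idou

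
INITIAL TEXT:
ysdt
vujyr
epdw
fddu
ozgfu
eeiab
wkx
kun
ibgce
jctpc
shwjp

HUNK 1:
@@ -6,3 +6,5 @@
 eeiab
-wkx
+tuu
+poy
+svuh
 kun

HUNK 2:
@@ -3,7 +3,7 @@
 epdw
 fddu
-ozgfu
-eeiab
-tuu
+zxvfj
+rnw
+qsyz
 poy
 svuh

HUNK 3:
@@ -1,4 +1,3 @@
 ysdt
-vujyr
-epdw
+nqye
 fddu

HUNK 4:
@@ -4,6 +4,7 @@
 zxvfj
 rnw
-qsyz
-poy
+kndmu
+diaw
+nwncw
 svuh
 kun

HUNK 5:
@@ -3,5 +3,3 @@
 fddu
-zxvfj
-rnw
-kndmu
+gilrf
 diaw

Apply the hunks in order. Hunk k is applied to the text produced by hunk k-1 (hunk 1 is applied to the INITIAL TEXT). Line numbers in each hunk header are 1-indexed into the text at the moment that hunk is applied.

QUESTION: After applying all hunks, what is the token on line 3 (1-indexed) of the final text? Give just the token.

Answer: fddu

Derivation:
Hunk 1: at line 6 remove [wkx] add [tuu,poy,svuh] -> 13 lines: ysdt vujyr epdw fddu ozgfu eeiab tuu poy svuh kun ibgce jctpc shwjp
Hunk 2: at line 3 remove [ozgfu,eeiab,tuu] add [zxvfj,rnw,qsyz] -> 13 lines: ysdt vujyr epdw fddu zxvfj rnw qsyz poy svuh kun ibgce jctpc shwjp
Hunk 3: at line 1 remove [vujyr,epdw] add [nqye] -> 12 lines: ysdt nqye fddu zxvfj rnw qsyz poy svuh kun ibgce jctpc shwjp
Hunk 4: at line 4 remove [qsyz,poy] add [kndmu,diaw,nwncw] -> 13 lines: ysdt nqye fddu zxvfj rnw kndmu diaw nwncw svuh kun ibgce jctpc shwjp
Hunk 5: at line 3 remove [zxvfj,rnw,kndmu] add [gilrf] -> 11 lines: ysdt nqye fddu gilrf diaw nwncw svuh kun ibgce jctpc shwjp
Final line 3: fddu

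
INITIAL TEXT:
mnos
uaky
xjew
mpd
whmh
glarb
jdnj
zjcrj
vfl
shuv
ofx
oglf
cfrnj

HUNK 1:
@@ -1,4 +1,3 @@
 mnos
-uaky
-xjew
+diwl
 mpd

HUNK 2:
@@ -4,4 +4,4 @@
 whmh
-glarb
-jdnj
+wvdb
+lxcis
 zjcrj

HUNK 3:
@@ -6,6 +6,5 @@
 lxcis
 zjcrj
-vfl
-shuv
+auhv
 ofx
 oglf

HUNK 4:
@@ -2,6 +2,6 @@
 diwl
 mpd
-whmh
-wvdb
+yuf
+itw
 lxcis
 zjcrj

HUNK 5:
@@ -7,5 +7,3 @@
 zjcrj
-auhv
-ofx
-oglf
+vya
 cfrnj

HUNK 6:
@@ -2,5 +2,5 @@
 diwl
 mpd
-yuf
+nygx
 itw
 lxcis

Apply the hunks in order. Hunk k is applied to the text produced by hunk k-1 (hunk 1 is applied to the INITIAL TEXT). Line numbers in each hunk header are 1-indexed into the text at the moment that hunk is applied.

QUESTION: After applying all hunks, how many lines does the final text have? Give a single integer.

Hunk 1: at line 1 remove [uaky,xjew] add [diwl] -> 12 lines: mnos diwl mpd whmh glarb jdnj zjcrj vfl shuv ofx oglf cfrnj
Hunk 2: at line 4 remove [glarb,jdnj] add [wvdb,lxcis] -> 12 lines: mnos diwl mpd whmh wvdb lxcis zjcrj vfl shuv ofx oglf cfrnj
Hunk 3: at line 6 remove [vfl,shuv] add [auhv] -> 11 lines: mnos diwl mpd whmh wvdb lxcis zjcrj auhv ofx oglf cfrnj
Hunk 4: at line 2 remove [whmh,wvdb] add [yuf,itw] -> 11 lines: mnos diwl mpd yuf itw lxcis zjcrj auhv ofx oglf cfrnj
Hunk 5: at line 7 remove [auhv,ofx,oglf] add [vya] -> 9 lines: mnos diwl mpd yuf itw lxcis zjcrj vya cfrnj
Hunk 6: at line 2 remove [yuf] add [nygx] -> 9 lines: mnos diwl mpd nygx itw lxcis zjcrj vya cfrnj
Final line count: 9

Answer: 9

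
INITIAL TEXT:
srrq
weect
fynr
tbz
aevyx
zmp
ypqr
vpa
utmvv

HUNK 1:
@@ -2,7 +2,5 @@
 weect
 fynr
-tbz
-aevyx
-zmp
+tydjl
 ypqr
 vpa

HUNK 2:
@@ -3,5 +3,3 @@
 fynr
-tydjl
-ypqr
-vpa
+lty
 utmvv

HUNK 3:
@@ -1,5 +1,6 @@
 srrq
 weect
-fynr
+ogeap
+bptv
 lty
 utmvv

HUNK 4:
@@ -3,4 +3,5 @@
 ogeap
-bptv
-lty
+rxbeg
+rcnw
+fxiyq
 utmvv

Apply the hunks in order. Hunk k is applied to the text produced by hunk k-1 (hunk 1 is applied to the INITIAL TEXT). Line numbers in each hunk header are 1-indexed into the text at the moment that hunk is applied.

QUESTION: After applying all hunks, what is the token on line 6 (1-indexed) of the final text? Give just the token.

Answer: fxiyq

Derivation:
Hunk 1: at line 2 remove [tbz,aevyx,zmp] add [tydjl] -> 7 lines: srrq weect fynr tydjl ypqr vpa utmvv
Hunk 2: at line 3 remove [tydjl,ypqr,vpa] add [lty] -> 5 lines: srrq weect fynr lty utmvv
Hunk 3: at line 1 remove [fynr] add [ogeap,bptv] -> 6 lines: srrq weect ogeap bptv lty utmvv
Hunk 4: at line 3 remove [bptv,lty] add [rxbeg,rcnw,fxiyq] -> 7 lines: srrq weect ogeap rxbeg rcnw fxiyq utmvv
Final line 6: fxiyq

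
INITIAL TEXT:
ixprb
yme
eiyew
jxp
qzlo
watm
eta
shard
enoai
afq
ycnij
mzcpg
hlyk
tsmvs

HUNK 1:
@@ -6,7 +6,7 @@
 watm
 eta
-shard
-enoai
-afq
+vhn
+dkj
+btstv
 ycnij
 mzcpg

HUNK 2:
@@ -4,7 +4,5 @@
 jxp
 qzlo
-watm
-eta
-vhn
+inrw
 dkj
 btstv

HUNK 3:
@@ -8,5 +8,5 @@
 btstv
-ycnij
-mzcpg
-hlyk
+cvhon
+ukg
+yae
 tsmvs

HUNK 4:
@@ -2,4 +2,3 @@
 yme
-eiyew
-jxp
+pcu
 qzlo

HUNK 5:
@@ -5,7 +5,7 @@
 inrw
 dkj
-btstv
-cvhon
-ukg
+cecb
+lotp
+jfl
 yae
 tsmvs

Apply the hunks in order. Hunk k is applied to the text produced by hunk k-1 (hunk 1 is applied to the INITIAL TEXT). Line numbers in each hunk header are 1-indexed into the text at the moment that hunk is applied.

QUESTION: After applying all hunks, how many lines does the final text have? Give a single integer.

Hunk 1: at line 6 remove [shard,enoai,afq] add [vhn,dkj,btstv] -> 14 lines: ixprb yme eiyew jxp qzlo watm eta vhn dkj btstv ycnij mzcpg hlyk tsmvs
Hunk 2: at line 4 remove [watm,eta,vhn] add [inrw] -> 12 lines: ixprb yme eiyew jxp qzlo inrw dkj btstv ycnij mzcpg hlyk tsmvs
Hunk 3: at line 8 remove [ycnij,mzcpg,hlyk] add [cvhon,ukg,yae] -> 12 lines: ixprb yme eiyew jxp qzlo inrw dkj btstv cvhon ukg yae tsmvs
Hunk 4: at line 2 remove [eiyew,jxp] add [pcu] -> 11 lines: ixprb yme pcu qzlo inrw dkj btstv cvhon ukg yae tsmvs
Hunk 5: at line 5 remove [btstv,cvhon,ukg] add [cecb,lotp,jfl] -> 11 lines: ixprb yme pcu qzlo inrw dkj cecb lotp jfl yae tsmvs
Final line count: 11

Answer: 11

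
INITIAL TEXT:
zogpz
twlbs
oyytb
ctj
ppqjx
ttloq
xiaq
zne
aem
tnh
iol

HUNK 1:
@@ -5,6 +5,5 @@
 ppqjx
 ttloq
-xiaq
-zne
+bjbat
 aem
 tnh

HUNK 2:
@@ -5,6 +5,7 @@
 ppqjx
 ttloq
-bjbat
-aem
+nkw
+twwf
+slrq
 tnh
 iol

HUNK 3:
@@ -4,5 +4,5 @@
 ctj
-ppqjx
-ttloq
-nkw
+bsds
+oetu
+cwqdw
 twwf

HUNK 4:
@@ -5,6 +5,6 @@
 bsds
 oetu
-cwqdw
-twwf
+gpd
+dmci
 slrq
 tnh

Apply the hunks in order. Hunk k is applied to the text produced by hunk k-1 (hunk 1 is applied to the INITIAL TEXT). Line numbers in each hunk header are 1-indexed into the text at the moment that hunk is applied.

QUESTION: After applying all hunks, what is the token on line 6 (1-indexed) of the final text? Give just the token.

Answer: oetu

Derivation:
Hunk 1: at line 5 remove [xiaq,zne] add [bjbat] -> 10 lines: zogpz twlbs oyytb ctj ppqjx ttloq bjbat aem tnh iol
Hunk 2: at line 5 remove [bjbat,aem] add [nkw,twwf,slrq] -> 11 lines: zogpz twlbs oyytb ctj ppqjx ttloq nkw twwf slrq tnh iol
Hunk 3: at line 4 remove [ppqjx,ttloq,nkw] add [bsds,oetu,cwqdw] -> 11 lines: zogpz twlbs oyytb ctj bsds oetu cwqdw twwf slrq tnh iol
Hunk 4: at line 5 remove [cwqdw,twwf] add [gpd,dmci] -> 11 lines: zogpz twlbs oyytb ctj bsds oetu gpd dmci slrq tnh iol
Final line 6: oetu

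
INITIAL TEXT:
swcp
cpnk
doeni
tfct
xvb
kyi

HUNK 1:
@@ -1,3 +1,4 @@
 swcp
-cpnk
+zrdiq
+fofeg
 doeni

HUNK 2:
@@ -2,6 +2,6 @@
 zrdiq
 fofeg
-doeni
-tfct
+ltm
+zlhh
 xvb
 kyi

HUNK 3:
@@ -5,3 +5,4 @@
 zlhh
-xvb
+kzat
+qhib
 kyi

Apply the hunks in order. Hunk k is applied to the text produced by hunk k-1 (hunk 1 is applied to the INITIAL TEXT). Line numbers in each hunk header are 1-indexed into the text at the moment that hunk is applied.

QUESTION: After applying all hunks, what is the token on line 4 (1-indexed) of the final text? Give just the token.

Hunk 1: at line 1 remove [cpnk] add [zrdiq,fofeg] -> 7 lines: swcp zrdiq fofeg doeni tfct xvb kyi
Hunk 2: at line 2 remove [doeni,tfct] add [ltm,zlhh] -> 7 lines: swcp zrdiq fofeg ltm zlhh xvb kyi
Hunk 3: at line 5 remove [xvb] add [kzat,qhib] -> 8 lines: swcp zrdiq fofeg ltm zlhh kzat qhib kyi
Final line 4: ltm

Answer: ltm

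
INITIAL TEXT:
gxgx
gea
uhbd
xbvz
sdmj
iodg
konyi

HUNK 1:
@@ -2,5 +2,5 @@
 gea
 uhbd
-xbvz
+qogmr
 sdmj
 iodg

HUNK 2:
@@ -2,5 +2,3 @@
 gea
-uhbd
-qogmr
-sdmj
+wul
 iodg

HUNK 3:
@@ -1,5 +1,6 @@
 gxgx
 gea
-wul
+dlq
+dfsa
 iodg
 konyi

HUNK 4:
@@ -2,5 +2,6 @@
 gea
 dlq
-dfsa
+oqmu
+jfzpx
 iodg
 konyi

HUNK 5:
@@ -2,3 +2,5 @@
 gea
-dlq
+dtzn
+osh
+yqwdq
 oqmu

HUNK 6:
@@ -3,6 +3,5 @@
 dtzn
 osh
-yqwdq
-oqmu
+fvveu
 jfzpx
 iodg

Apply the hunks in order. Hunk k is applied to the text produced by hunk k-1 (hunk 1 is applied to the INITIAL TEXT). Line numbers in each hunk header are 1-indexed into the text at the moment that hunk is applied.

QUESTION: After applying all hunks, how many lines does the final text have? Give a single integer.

Answer: 8

Derivation:
Hunk 1: at line 2 remove [xbvz] add [qogmr] -> 7 lines: gxgx gea uhbd qogmr sdmj iodg konyi
Hunk 2: at line 2 remove [uhbd,qogmr,sdmj] add [wul] -> 5 lines: gxgx gea wul iodg konyi
Hunk 3: at line 1 remove [wul] add [dlq,dfsa] -> 6 lines: gxgx gea dlq dfsa iodg konyi
Hunk 4: at line 2 remove [dfsa] add [oqmu,jfzpx] -> 7 lines: gxgx gea dlq oqmu jfzpx iodg konyi
Hunk 5: at line 2 remove [dlq] add [dtzn,osh,yqwdq] -> 9 lines: gxgx gea dtzn osh yqwdq oqmu jfzpx iodg konyi
Hunk 6: at line 3 remove [yqwdq,oqmu] add [fvveu] -> 8 lines: gxgx gea dtzn osh fvveu jfzpx iodg konyi
Final line count: 8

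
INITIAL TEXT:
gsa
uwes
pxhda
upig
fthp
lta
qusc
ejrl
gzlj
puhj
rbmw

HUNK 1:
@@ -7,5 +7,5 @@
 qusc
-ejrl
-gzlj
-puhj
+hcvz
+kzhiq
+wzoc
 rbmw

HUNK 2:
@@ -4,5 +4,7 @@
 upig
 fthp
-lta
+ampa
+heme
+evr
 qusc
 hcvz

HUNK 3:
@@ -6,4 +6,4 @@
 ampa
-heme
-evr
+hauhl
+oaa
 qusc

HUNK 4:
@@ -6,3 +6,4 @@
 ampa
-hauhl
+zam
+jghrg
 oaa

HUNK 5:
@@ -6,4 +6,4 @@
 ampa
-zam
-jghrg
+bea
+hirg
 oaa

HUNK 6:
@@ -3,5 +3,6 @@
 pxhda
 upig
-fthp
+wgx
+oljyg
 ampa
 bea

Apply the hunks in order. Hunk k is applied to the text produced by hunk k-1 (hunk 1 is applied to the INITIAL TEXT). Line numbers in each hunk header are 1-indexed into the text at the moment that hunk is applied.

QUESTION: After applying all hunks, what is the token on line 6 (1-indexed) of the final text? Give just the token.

Answer: oljyg

Derivation:
Hunk 1: at line 7 remove [ejrl,gzlj,puhj] add [hcvz,kzhiq,wzoc] -> 11 lines: gsa uwes pxhda upig fthp lta qusc hcvz kzhiq wzoc rbmw
Hunk 2: at line 4 remove [lta] add [ampa,heme,evr] -> 13 lines: gsa uwes pxhda upig fthp ampa heme evr qusc hcvz kzhiq wzoc rbmw
Hunk 3: at line 6 remove [heme,evr] add [hauhl,oaa] -> 13 lines: gsa uwes pxhda upig fthp ampa hauhl oaa qusc hcvz kzhiq wzoc rbmw
Hunk 4: at line 6 remove [hauhl] add [zam,jghrg] -> 14 lines: gsa uwes pxhda upig fthp ampa zam jghrg oaa qusc hcvz kzhiq wzoc rbmw
Hunk 5: at line 6 remove [zam,jghrg] add [bea,hirg] -> 14 lines: gsa uwes pxhda upig fthp ampa bea hirg oaa qusc hcvz kzhiq wzoc rbmw
Hunk 6: at line 3 remove [fthp] add [wgx,oljyg] -> 15 lines: gsa uwes pxhda upig wgx oljyg ampa bea hirg oaa qusc hcvz kzhiq wzoc rbmw
Final line 6: oljyg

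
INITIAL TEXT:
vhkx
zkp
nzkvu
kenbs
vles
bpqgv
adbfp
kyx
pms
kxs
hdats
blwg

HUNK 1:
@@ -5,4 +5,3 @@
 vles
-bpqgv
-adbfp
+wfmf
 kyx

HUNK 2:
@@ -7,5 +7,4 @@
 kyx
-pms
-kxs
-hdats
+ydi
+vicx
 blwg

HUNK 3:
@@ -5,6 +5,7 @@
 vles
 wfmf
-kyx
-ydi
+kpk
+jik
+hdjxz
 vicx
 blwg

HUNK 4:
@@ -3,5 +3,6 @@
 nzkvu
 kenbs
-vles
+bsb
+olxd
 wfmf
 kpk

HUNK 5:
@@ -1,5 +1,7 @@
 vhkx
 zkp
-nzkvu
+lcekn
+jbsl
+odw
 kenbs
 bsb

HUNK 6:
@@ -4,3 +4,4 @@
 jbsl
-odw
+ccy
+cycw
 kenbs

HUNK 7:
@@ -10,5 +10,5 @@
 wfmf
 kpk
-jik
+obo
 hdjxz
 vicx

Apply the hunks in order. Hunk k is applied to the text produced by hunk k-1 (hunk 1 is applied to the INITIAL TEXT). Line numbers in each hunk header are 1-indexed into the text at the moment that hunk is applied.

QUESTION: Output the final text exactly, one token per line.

Answer: vhkx
zkp
lcekn
jbsl
ccy
cycw
kenbs
bsb
olxd
wfmf
kpk
obo
hdjxz
vicx
blwg

Derivation:
Hunk 1: at line 5 remove [bpqgv,adbfp] add [wfmf] -> 11 lines: vhkx zkp nzkvu kenbs vles wfmf kyx pms kxs hdats blwg
Hunk 2: at line 7 remove [pms,kxs,hdats] add [ydi,vicx] -> 10 lines: vhkx zkp nzkvu kenbs vles wfmf kyx ydi vicx blwg
Hunk 3: at line 5 remove [kyx,ydi] add [kpk,jik,hdjxz] -> 11 lines: vhkx zkp nzkvu kenbs vles wfmf kpk jik hdjxz vicx blwg
Hunk 4: at line 3 remove [vles] add [bsb,olxd] -> 12 lines: vhkx zkp nzkvu kenbs bsb olxd wfmf kpk jik hdjxz vicx blwg
Hunk 5: at line 1 remove [nzkvu] add [lcekn,jbsl,odw] -> 14 lines: vhkx zkp lcekn jbsl odw kenbs bsb olxd wfmf kpk jik hdjxz vicx blwg
Hunk 6: at line 4 remove [odw] add [ccy,cycw] -> 15 lines: vhkx zkp lcekn jbsl ccy cycw kenbs bsb olxd wfmf kpk jik hdjxz vicx blwg
Hunk 7: at line 10 remove [jik] add [obo] -> 15 lines: vhkx zkp lcekn jbsl ccy cycw kenbs bsb olxd wfmf kpk obo hdjxz vicx blwg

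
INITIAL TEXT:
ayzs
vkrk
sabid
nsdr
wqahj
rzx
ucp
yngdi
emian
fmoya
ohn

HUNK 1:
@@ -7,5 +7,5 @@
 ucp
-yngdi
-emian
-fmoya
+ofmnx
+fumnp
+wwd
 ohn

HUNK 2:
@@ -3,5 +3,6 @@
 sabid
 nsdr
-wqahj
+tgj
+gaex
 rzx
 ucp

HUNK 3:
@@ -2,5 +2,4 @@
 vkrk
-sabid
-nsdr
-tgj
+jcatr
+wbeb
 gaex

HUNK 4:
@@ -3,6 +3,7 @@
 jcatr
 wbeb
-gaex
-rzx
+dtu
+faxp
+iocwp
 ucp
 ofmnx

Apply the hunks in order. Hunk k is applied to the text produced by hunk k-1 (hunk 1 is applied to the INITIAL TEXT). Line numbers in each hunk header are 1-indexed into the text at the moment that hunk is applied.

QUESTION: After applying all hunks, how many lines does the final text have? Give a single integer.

Answer: 12

Derivation:
Hunk 1: at line 7 remove [yngdi,emian,fmoya] add [ofmnx,fumnp,wwd] -> 11 lines: ayzs vkrk sabid nsdr wqahj rzx ucp ofmnx fumnp wwd ohn
Hunk 2: at line 3 remove [wqahj] add [tgj,gaex] -> 12 lines: ayzs vkrk sabid nsdr tgj gaex rzx ucp ofmnx fumnp wwd ohn
Hunk 3: at line 2 remove [sabid,nsdr,tgj] add [jcatr,wbeb] -> 11 lines: ayzs vkrk jcatr wbeb gaex rzx ucp ofmnx fumnp wwd ohn
Hunk 4: at line 3 remove [gaex,rzx] add [dtu,faxp,iocwp] -> 12 lines: ayzs vkrk jcatr wbeb dtu faxp iocwp ucp ofmnx fumnp wwd ohn
Final line count: 12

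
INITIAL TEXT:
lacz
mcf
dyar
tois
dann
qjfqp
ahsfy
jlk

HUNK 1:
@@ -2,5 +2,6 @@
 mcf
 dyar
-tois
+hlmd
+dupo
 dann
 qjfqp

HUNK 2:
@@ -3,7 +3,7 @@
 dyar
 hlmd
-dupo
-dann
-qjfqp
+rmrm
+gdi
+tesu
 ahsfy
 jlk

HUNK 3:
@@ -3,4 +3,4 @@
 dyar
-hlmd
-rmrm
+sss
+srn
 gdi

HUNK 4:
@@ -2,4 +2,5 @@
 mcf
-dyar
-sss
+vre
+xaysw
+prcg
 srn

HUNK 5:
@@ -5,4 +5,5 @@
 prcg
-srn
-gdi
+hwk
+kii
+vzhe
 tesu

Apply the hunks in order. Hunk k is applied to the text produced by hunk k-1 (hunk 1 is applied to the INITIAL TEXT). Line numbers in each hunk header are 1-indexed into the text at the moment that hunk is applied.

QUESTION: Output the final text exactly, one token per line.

Answer: lacz
mcf
vre
xaysw
prcg
hwk
kii
vzhe
tesu
ahsfy
jlk

Derivation:
Hunk 1: at line 2 remove [tois] add [hlmd,dupo] -> 9 lines: lacz mcf dyar hlmd dupo dann qjfqp ahsfy jlk
Hunk 2: at line 3 remove [dupo,dann,qjfqp] add [rmrm,gdi,tesu] -> 9 lines: lacz mcf dyar hlmd rmrm gdi tesu ahsfy jlk
Hunk 3: at line 3 remove [hlmd,rmrm] add [sss,srn] -> 9 lines: lacz mcf dyar sss srn gdi tesu ahsfy jlk
Hunk 4: at line 2 remove [dyar,sss] add [vre,xaysw,prcg] -> 10 lines: lacz mcf vre xaysw prcg srn gdi tesu ahsfy jlk
Hunk 5: at line 5 remove [srn,gdi] add [hwk,kii,vzhe] -> 11 lines: lacz mcf vre xaysw prcg hwk kii vzhe tesu ahsfy jlk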